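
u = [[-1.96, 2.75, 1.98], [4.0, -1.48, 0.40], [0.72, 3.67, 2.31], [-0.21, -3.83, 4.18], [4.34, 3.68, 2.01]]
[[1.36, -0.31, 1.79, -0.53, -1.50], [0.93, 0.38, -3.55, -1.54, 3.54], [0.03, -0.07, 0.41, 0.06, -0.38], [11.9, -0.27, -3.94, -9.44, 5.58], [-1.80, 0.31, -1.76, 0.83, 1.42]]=u @ [[-0.35, 0.1, -0.64, 0.09, 0.56], [-1.08, 0.0, 0.54, 0.9, -0.68], [1.84, -0.06, -0.48, -1.43, 0.74]]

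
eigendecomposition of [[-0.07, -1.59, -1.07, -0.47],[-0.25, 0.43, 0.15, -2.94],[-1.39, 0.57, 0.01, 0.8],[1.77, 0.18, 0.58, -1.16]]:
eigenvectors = [[-0.29-0.31j, (-0.29+0.31j), (0.63+0j), (-0.22+0j)], [-0.65+0.00j, -0.65-0.00j, -0.56+0.00j, -0.53+0.00j], [0.34-0.14j, (0.34+0.14j), (-0.5+0j), (0.82+0j)], [(-0.37+0.35j), (-0.37-0.35j), (0.22+0j), -0.02+0.00j]]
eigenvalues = [(-1.41+1.49j), (-1.41-1.49j), (2.03+0j), 0j]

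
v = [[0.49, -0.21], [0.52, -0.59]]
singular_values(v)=[0.93, 0.19]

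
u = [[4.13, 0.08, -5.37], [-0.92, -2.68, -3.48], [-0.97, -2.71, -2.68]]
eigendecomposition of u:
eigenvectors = [[0.32, 0.99, 0.6], [0.71, -0.08, -0.68], [0.63, -0.10, 0.42]]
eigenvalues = [-6.21, 4.68, 0.3]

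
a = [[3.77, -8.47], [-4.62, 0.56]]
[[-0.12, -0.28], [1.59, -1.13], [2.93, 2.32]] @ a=[[0.84, 0.86], [11.21, -14.1], [0.33, -23.52]]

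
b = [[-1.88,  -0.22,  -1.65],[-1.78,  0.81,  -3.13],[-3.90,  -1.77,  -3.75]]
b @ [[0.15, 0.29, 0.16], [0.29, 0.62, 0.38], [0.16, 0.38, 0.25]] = [[-0.61, -1.31, -0.8],[-0.53, -1.20, -0.76],[-1.70, -3.65, -2.23]]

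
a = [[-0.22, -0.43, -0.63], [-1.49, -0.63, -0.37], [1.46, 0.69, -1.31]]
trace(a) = -2.16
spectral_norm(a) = 2.41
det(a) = 0.90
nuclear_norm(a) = 4.04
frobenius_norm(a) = 2.78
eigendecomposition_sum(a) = [[0.18+0.00j,(-0.11+0j),(-0.04-0j)], [(-0.28+0j),0.17+0.00j,(0.07+0j)], [(0.04+0j),-0.02+0.00j,(-0.01-0j)]] + [[(-0.2+0.38j), -0.16+0.21j, -0.29-0.19j], [-0.60+0.33j, (-0.4+0.14j), (-0.22-0.52j)], [0.71+0.72j, 0.36+0.51j, (-0.65+0.52j)]] + [[(-0.2-0.38j),-0.16-0.21j,-0.29+0.19j], [(-0.6-0.33j),-0.40-0.14j,-0.22+0.52j], [(0.71-0.72j),(0.36-0.51j),(-0.65-0.52j)]]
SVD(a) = [[-0.06,  -0.55,  0.83], [-0.58,  -0.66,  -0.48], [0.81,  -0.51,  -0.28]] @ diag([2.413093383372054, 1.3444570282142287, 0.2780568690239187]) @ [[0.86, 0.39, -0.34], [0.27, 0.22, 0.94], [0.45, -0.89, 0.09]]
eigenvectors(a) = [[0.52+0.00j, (0.1+0.31j), (0.1-0.31j)], [(-0.84+0j), -0.15+0.51j, (-0.15-0.51j)], [0.11+0.00j, 0.78+0.00j, 0.78-0.00j]]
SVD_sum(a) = [[-0.12, -0.06, 0.05], [-1.20, -0.55, 0.47], [1.68, 0.77, -0.66]] + [[-0.20, -0.17, -0.7], [-0.24, -0.20, -0.83], [-0.18, -0.15, -0.64]] + [[0.1, -0.21, 0.02], [-0.06, 0.12, -0.01], [-0.03, 0.07, -0.01]]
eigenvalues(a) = [(0.34+0j), (-1.25+1.04j), (-1.25-1.04j)]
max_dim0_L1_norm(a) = 3.17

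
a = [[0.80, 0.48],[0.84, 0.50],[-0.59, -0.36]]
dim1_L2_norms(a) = [0.93, 0.98, 0.69]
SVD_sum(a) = [[0.80,0.48], [0.84,0.5], [-0.59,-0.36]] + [[0.0, -0.0], [0.00, -0.00], [0.0, -0.0]]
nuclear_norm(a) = 1.52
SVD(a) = [[-0.61,-0.01], [-0.64,-0.57], [0.46,-0.82]] @ diag([1.5177818626483486, 0.006182023593442996]) @ [[-0.86, -0.51], [-0.51, 0.86]]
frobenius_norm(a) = 1.52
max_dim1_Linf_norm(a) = 0.84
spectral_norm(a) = 1.52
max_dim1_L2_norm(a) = 0.98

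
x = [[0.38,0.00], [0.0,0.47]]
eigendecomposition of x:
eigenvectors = [[1.0, 0.00],[0.0, 1.0]]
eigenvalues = [0.38, 0.47]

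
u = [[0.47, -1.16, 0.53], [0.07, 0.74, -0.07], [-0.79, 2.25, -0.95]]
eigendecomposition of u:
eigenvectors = [[-0.47,  -0.59,  -0.41], [0.09,  0.14,  0.39], [0.88,  0.79,  0.82]]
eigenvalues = [-0.29, 0.03, 0.52]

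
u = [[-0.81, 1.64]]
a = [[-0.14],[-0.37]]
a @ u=[[0.11, -0.23],[0.3, -0.61]]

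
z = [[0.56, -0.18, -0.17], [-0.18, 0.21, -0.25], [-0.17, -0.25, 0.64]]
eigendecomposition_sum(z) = [[-0.0, -0.0, -0.0],[-0.0, -0.0, -0.00],[-0.0, -0.0, -0.00]] + [[0.4, -0.26, 0.14], [-0.26, 0.17, -0.09], [0.14, -0.09, 0.05]] + [[0.16,0.08,-0.31],[0.08,0.04,-0.16],[-0.31,-0.16,0.59]]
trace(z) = 1.41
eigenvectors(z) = [[0.39, 0.81, -0.45],[0.82, -0.52, -0.23],[0.42, 0.28, 0.86]]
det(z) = -0.00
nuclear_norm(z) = 1.42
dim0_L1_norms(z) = [0.91, 0.64, 1.06]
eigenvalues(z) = [-0.0, 0.62, 0.8]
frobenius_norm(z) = 1.01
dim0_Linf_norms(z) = [0.56, 0.25, 0.64]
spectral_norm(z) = 0.80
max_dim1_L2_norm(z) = 0.71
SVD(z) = [[-0.45, 0.81, 0.39], [-0.23, -0.52, 0.82], [0.86, 0.28, 0.42]] @ diag([0.7950523695673886, 0.6186903279192305, 0.00374269748661863]) @ [[-0.45, -0.23, 0.86], [0.81, -0.52, 0.28], [-0.39, -0.82, -0.42]]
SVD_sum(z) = [[0.16, 0.08, -0.31], [0.08, 0.04, -0.16], [-0.31, -0.16, 0.59]] + [[0.4,-0.26,0.14], [-0.26,0.17,-0.09], [0.14,-0.09,0.05]] + [[-0.00, -0.0, -0.0], [-0.0, -0.0, -0.00], [-0.00, -0.0, -0.0]]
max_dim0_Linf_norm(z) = 0.64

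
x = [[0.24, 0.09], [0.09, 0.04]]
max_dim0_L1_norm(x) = 0.33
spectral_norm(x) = 0.27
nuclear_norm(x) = 0.28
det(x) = 0.00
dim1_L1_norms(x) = [0.33, 0.13]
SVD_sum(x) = [[0.24, 0.09],  [0.09, 0.04]] + [[0.00,-0.0], [-0.0,0.00]]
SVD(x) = [[-0.93,-0.36],[-0.36,0.93]] @ diag([0.27453624047073705, 0.005463759529262901]) @ [[-0.93, -0.36], [-0.36, 0.93]]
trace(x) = 0.28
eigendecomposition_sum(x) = [[0.24, 0.09], [0.09, 0.04]] + [[0.00, -0.00], [-0.00, 0.00]]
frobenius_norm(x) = 0.27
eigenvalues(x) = [0.27, 0.01]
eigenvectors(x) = [[0.93,  -0.36], [0.36,  0.93]]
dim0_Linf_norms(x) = [0.24, 0.09]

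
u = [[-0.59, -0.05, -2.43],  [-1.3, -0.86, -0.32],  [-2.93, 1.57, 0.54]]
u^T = [[-0.59,-1.3,-2.93],[-0.05,-0.86,1.57],[-2.43,-0.32,0.54]]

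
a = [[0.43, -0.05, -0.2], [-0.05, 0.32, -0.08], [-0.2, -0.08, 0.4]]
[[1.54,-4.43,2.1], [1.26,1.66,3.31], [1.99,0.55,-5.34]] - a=[[1.11, -4.38, 2.3],[1.31, 1.34, 3.39],[2.19, 0.63, -5.74]]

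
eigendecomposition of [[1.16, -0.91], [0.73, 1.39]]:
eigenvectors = [[(0.74+0j), (0.74-0j)],  [-0.09-0.66j, (-0.09+0.66j)]]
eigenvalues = [(1.27+0.81j), (1.27-0.81j)]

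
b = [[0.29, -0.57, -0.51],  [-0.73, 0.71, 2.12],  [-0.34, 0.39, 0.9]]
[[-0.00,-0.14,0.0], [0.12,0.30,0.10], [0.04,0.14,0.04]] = b @ [[-0.11, 0.02, -0.19],[-0.1, 0.17, -0.12],[0.05, 0.09, 0.02]]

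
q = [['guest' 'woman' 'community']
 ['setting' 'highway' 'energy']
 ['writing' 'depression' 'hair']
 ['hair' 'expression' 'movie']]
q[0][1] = 'woman'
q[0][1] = 'woman'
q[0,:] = ['guest', 'woman', 'community']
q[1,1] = 'highway'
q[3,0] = 'hair'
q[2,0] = 'writing'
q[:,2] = ['community', 'energy', 'hair', 'movie']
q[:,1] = ['woman', 'highway', 'depression', 'expression']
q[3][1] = 'expression'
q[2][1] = 'depression'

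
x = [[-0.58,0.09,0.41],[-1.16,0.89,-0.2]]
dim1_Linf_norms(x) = [0.58, 1.16]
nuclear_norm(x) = 2.08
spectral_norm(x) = 1.55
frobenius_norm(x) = 1.64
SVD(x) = [[-0.33, -0.94], [-0.94, 0.33]] @ diag([1.5538265571133245, 0.5252837617986609]) @ [[0.83, -0.56, 0.03], [0.31, 0.40, -0.86]]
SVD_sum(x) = [[-0.43,0.29,-0.02], [-1.21,0.82,-0.05]] + [[-0.15, -0.20, 0.43], [0.05, 0.07, -0.15]]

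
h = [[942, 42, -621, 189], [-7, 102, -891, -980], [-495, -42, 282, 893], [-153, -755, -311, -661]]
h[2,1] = -42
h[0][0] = 942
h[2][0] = -495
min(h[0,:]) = -621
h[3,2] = -311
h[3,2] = -311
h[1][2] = -891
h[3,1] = -755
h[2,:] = [-495, -42, 282, 893]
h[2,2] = 282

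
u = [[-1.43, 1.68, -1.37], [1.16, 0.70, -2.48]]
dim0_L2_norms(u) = [1.84, 1.82, 2.83]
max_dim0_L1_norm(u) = 3.85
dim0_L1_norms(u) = [2.59, 2.38, 3.85]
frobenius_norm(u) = 3.84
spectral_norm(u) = 3.22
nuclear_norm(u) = 5.31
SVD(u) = [[-0.63, -0.78], [-0.78, 0.63]] @ diag([3.216410621133146, 2.09401593027892]) @ [[-0.0, -0.5, 0.87],  [0.88, -0.41, -0.24]]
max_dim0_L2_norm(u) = 2.83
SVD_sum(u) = [[0.0, 1.01, -1.76], [0.0, 1.24, -2.17]] + [[-1.43, 0.67, 0.39], [1.16, -0.54, -0.31]]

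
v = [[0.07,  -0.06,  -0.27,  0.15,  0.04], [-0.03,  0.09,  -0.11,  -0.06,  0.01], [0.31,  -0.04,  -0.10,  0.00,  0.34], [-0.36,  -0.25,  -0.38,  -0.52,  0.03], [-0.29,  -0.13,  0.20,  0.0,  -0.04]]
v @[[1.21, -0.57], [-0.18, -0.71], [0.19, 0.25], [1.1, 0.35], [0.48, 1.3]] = [[0.23, 0.04],[-0.13, -0.08],[0.53, 0.27],[-1.02, 0.14],[-0.31, 0.26]]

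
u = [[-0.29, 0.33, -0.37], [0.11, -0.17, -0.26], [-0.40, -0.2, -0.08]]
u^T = [[-0.29,  0.11,  -0.4], [0.33,  -0.17,  -0.2], [-0.37,  -0.26,  -0.08]]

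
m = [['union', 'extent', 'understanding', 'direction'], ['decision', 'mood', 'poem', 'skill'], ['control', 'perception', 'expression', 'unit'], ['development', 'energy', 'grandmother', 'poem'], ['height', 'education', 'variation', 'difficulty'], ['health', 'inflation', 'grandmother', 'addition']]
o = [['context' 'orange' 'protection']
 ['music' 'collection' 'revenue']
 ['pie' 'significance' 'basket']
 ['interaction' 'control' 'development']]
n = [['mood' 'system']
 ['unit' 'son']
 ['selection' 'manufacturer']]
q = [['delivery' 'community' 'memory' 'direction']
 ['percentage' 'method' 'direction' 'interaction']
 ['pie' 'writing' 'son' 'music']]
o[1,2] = 'revenue'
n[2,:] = ['selection', 'manufacturer']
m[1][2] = 'poem'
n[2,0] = 'selection'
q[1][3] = 'interaction'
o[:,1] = ['orange', 'collection', 'significance', 'control']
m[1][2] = 'poem'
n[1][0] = 'unit'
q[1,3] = 'interaction'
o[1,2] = 'revenue'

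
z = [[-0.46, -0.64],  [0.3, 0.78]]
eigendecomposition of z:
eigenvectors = [[-0.96, 0.52], [0.27, -0.86]]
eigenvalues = [-0.28, 0.6]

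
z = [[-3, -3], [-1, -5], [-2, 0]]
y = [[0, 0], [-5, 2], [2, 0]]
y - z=[[3, 3], [-4, 7], [4, 0]]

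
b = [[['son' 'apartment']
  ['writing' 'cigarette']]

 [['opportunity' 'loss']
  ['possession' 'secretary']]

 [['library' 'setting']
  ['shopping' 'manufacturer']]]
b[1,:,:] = [['opportunity', 'loss'], ['possession', 'secretary']]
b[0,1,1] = 'cigarette'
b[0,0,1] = 'apartment'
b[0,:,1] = ['apartment', 'cigarette']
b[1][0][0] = 'opportunity'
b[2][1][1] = 'manufacturer'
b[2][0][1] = 'setting'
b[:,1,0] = ['writing', 'possession', 'shopping']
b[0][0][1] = 'apartment'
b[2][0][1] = 'setting'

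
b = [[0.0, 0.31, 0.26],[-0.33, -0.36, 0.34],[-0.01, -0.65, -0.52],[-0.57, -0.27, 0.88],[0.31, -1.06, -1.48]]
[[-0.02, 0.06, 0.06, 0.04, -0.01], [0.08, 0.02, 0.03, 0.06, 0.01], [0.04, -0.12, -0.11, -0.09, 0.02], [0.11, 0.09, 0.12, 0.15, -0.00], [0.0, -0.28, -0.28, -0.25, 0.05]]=b@[[-0.02, -0.14, -0.16, -0.18, 0.0], [-0.12, 0.14, 0.12, 0.07, -0.03], [0.08, 0.06, 0.07, 0.08, -0.01]]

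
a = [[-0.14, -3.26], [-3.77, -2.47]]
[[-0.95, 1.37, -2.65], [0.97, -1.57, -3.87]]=a @ [[-0.46, 0.71, 0.51], [0.31, -0.45, 0.79]]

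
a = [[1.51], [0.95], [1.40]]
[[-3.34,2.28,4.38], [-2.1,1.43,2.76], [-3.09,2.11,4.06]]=a @ [[-2.21, 1.51, 2.9]]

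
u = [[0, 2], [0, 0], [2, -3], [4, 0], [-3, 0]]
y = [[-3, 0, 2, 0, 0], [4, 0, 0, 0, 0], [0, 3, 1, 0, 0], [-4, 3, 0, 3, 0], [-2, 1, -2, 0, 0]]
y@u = [[4, -12], [0, 8], [2, -3], [12, -8], [-4, 2]]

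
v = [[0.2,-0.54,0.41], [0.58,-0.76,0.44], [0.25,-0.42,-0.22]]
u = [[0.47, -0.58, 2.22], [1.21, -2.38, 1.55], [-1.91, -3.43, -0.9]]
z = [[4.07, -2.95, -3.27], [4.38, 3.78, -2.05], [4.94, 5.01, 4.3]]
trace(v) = -0.78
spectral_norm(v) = 1.30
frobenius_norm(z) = 11.90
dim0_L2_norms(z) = [7.76, 6.93, 5.78]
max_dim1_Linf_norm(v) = 0.76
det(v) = -0.08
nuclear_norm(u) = 8.72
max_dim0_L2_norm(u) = 4.21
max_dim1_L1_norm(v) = 1.78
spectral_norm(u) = 4.32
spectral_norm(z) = 9.38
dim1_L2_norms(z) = [6.0, 6.14, 8.25]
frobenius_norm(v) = 1.38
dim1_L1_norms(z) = [10.29, 10.21, 14.25]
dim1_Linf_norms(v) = [0.54, 0.76, 0.42]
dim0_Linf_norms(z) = [4.94, 5.01, 4.3]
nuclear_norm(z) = 19.00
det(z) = 182.69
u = v @ z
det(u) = -14.71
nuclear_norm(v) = 1.87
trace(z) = 12.15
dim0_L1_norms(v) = [1.03, 1.72, 1.07]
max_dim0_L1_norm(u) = 6.39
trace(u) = -2.81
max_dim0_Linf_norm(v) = 0.76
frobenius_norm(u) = 5.59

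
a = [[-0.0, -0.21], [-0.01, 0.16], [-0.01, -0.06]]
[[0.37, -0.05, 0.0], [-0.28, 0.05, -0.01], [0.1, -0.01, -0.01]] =a@[[0.35,-0.41,0.62], [-1.74,0.26,-0.01]]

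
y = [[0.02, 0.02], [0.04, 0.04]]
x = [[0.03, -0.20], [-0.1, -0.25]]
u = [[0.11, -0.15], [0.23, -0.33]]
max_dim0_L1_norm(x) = 0.45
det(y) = 0.00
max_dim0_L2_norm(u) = 0.36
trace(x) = -0.22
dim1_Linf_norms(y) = [0.02, 0.04]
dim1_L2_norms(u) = [0.19, 0.4]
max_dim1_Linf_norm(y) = 0.04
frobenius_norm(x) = 0.34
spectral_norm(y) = 0.06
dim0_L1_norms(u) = [0.34, 0.48]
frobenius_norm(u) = 0.44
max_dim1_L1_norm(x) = 0.35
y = u @ x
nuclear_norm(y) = 0.06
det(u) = -0.00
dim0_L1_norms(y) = [0.06, 0.06]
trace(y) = 0.06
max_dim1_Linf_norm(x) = 0.25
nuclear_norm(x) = 0.41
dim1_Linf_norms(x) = [0.2, 0.25]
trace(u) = -0.22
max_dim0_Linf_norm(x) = 0.25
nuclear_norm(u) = 0.45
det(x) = -0.03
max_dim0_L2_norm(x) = 0.32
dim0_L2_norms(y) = [0.04, 0.04]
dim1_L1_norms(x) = [0.23, 0.35]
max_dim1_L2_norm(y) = 0.06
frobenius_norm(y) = 0.06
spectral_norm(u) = 0.44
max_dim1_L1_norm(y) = 0.08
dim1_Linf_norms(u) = [0.15, 0.33]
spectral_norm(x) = 0.33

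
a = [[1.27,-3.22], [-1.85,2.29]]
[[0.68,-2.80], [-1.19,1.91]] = a @ [[0.74,0.08], [0.08,0.9]]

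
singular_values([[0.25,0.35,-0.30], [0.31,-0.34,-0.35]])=[0.61, 0.48]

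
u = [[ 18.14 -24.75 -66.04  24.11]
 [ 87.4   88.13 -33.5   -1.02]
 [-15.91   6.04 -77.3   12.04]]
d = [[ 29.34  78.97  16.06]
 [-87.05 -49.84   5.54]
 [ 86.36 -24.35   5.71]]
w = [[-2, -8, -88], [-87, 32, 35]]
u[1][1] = 88.13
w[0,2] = -88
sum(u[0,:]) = -48.540000000000006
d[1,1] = -49.84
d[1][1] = -49.84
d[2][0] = 86.36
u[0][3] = 24.11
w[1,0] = -87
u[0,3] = 24.11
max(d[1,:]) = 5.54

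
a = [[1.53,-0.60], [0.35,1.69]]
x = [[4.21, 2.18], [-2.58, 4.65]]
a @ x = [[7.99, 0.55], [-2.89, 8.62]]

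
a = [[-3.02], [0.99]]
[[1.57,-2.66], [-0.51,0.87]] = a @ [[-0.52, 0.88]]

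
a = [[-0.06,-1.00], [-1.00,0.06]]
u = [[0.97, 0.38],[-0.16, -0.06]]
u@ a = [[-0.44, -0.95], [0.07, 0.16]]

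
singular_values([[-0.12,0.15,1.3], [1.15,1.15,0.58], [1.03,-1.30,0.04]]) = [1.88, 1.61, 1.16]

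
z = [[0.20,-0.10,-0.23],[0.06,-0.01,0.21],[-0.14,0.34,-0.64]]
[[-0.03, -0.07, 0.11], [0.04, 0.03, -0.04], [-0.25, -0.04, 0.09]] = z @ [[-0.08,-0.11,0.17], [-0.36,0.14,-0.17], [0.21,0.16,-0.27]]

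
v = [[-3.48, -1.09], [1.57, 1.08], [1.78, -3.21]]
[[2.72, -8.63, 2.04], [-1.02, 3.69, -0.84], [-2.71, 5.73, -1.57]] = v @ [[-0.89, 2.59, -0.63], [0.35, -0.35, 0.14]]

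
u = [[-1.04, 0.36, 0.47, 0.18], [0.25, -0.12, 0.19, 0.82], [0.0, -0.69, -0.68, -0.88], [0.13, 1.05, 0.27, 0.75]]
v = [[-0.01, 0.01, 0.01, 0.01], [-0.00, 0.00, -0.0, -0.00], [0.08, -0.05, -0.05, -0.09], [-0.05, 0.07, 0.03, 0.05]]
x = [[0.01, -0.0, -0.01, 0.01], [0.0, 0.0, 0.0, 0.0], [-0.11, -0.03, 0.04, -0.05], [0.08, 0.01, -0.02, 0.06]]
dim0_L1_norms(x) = [0.2, 0.04, 0.07, 0.12]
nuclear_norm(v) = 0.21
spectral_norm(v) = 0.17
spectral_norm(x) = 0.17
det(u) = -0.34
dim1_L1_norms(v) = [0.04, 0.0, 0.27, 0.2]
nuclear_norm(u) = 4.02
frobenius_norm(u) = 2.39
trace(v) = -0.01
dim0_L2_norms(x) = [0.14, 0.03, 0.05, 0.08]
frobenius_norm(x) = 0.17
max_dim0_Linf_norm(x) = 0.11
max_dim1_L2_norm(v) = 0.14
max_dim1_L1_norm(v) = 0.27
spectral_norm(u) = 1.97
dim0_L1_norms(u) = [1.42, 2.22, 1.61, 2.63]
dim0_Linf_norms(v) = [0.08, 0.07, 0.05, 0.09]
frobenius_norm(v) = 0.18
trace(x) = 0.11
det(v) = 0.00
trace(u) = -1.09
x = v @ u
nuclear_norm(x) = 0.19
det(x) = 0.00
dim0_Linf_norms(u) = [1.04, 1.05, 0.68, 0.88]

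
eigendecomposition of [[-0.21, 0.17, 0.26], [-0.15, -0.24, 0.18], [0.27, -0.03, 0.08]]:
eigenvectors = [[-0.53+0.00j, (0.14-0.54j), (0.14+0.54j)], [(-0.15+0j), (0.75+0j), 0.75-0.00j], [-0.84+0.00j, -0.17+0.30j, (-0.17-0.3j)]]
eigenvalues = [(0.25+0j), (-0.31+0.18j), (-0.31-0.18j)]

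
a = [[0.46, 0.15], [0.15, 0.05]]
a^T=[[0.46, 0.15], [0.15, 0.05]]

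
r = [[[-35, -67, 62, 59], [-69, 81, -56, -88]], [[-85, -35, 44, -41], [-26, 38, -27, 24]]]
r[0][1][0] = -69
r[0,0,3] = 59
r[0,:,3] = [59, -88]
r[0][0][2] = 62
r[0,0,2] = 62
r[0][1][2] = -56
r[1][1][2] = -27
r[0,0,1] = -67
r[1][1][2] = -27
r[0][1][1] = 81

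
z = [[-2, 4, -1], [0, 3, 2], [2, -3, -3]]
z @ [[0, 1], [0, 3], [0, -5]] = [[0, 15], [0, -1], [0, 8]]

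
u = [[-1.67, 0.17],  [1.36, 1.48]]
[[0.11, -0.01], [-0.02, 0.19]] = u@ [[-0.06, 0.02], [0.04, 0.11]]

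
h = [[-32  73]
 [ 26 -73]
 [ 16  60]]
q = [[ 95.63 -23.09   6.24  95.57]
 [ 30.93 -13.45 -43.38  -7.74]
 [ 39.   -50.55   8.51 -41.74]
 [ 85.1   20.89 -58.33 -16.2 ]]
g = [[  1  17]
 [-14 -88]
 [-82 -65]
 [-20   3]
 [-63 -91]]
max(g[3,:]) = 3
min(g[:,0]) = -82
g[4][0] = -63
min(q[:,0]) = 30.93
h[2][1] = 60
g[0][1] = 17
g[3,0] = -20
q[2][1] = -50.55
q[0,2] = 6.24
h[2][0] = 16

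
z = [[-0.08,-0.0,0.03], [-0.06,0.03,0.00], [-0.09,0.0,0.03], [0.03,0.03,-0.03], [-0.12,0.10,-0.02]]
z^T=[[-0.08, -0.06, -0.09, 0.03, -0.12], [-0.00, 0.03, 0.00, 0.03, 0.1], [0.03, 0.0, 0.03, -0.03, -0.02]]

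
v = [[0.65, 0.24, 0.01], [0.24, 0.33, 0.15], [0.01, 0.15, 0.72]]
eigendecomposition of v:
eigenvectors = [[0.43, -0.65, 0.62],[-0.87, -0.13, 0.47],[0.23, 0.74, 0.63]]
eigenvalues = [0.17, 0.69, 0.84]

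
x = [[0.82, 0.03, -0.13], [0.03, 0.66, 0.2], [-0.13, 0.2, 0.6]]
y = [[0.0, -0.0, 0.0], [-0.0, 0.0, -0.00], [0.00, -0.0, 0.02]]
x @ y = [[0.0, 0.00, -0.0],[0.0, 0.0, 0.0],[0.0, 0.0, 0.01]]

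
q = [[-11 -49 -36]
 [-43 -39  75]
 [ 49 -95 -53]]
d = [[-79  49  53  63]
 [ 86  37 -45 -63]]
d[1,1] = 37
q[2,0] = 49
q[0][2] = -36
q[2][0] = 49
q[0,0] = -11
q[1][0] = -43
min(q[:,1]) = -95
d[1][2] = -45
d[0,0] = -79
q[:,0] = [-11, -43, 49]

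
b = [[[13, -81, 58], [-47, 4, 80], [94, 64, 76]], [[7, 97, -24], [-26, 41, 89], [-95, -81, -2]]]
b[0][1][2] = 80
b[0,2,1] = 64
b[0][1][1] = 4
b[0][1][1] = 4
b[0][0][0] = 13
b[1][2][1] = -81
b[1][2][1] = -81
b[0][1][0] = -47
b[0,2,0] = 94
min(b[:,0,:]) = -81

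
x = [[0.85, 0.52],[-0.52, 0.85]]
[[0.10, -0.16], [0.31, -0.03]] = x @ [[-0.08, -0.12],  [0.32, -0.11]]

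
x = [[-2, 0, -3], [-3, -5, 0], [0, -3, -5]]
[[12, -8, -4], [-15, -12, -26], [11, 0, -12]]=x@[[0, 4, 2], [3, 0, 4], [-4, 0, 0]]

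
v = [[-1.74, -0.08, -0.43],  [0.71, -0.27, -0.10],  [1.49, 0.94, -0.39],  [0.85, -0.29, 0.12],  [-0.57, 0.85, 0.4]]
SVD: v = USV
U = [[-0.66, -0.1, -0.61], [0.26, 0.27, -0.13], [0.61, -0.58, -0.53], [0.31, 0.30, 0.17], [-0.18, -0.7, 0.55]]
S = [2.62, 1.3, 0.72]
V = [[0.99, 0.12, -0.00], [0.12, -0.99, -0.00], [0.01, -0.0, 1.0]]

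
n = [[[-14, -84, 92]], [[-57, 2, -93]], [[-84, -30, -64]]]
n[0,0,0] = -14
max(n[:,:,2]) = 92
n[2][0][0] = -84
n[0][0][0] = -14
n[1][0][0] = -57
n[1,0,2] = -93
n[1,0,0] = -57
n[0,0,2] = 92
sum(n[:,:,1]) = -112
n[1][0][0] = -57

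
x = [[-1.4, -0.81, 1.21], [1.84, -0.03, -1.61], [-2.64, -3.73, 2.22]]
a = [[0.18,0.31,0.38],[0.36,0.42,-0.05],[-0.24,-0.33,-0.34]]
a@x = [[-0.68, -1.57, 0.56], [0.4, -0.12, -0.35], [0.63, 1.47, -0.51]]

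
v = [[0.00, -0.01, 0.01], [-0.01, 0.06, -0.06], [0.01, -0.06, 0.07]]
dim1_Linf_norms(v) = [0.01, 0.06, 0.07]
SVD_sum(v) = [[0.0, -0.01, 0.01], [-0.01, 0.06, -0.06], [0.01, -0.06, 0.07]] + [[0.00, -0.00, -0.00], [-0.00, 0.00, 0.0], [-0.00, 0.00, 0.0]] + [[-0.0, -0.0, 0.0], [-0.00, -0.0, 0.0], [0.0, 0.00, -0.00]]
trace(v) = 0.13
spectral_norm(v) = 0.13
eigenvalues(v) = [0.13, -0.0, 0.0]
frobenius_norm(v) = 0.13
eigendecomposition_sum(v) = [[0.00, -0.01, 0.01],[-0.01, 0.06, -0.06],[0.01, -0.06, 0.07]] + [[-0.00, -0.0, 0.0], [-0.0, -0.0, 0.00], [0.0, 0.0, -0.0]] + [[0.0, -0.00, -0.00], [-0.00, 0.00, 0.00], [-0.0, 0.0, 0.00]]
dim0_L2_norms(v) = [0.01, 0.09, 0.09]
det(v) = -0.00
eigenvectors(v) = [[0.11, -0.99, -0.09], [-0.67, -0.14, 0.73], [0.73, 0.02, 0.68]]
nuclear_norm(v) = 0.13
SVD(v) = [[-0.11, -0.09, 0.99], [0.67, 0.73, 0.14], [-0.73, 0.68, -0.02]] @ diag([0.12678278476895682, 0.004845137339387888, 0.0016279221083447095]) @ [[-0.11, 0.67, -0.73], [-0.09, 0.73, 0.68], [-0.99, -0.14, 0.02]]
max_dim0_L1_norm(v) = 0.14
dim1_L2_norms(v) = [0.01, 0.09, 0.09]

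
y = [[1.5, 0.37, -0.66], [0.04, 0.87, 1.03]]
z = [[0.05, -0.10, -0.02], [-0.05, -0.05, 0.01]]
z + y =[[1.55, 0.27, -0.68], [-0.01, 0.82, 1.04]]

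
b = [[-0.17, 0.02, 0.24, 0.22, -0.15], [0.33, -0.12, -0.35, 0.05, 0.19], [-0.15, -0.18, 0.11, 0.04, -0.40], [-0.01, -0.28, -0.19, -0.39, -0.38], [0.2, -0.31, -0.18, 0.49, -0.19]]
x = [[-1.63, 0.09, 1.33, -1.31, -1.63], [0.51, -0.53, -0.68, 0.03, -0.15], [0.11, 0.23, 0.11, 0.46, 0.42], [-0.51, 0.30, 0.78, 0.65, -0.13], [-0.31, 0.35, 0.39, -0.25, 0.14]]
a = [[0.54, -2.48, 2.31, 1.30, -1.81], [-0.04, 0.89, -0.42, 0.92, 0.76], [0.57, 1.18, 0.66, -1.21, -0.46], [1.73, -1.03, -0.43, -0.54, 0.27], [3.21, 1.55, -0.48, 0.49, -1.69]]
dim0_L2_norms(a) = [3.73, 3.43, 2.52, 2.13, 2.64]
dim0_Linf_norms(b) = [0.33, 0.31, 0.35, 0.49, 0.4]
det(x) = 0.00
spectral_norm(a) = 4.26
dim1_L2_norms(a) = [4.09, 1.55, 1.96, 2.15, 4.0]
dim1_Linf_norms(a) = [2.48, 0.92, 1.21, 1.73, 3.21]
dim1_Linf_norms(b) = [0.24, 0.35, 0.4, 0.39, 0.49]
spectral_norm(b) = 0.74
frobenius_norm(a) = 6.60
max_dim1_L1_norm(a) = 8.44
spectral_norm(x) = 3.11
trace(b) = -0.76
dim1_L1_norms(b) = [0.8, 1.04, 0.88, 1.25, 1.37]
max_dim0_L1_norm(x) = 3.29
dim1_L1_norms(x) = [5.99, 1.9, 1.33, 2.37, 1.44]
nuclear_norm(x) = 5.22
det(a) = 44.23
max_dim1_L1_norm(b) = 1.37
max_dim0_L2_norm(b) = 0.67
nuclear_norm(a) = 12.98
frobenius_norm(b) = 1.24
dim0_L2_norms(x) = [1.81, 0.74, 1.73, 1.55, 1.7]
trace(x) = -1.26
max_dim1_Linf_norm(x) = 1.63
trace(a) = -0.14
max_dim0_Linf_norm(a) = 3.21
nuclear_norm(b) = 2.15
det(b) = 0.00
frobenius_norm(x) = 3.49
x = a @ b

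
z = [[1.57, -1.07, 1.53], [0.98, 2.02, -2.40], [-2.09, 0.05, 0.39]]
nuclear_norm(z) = 6.74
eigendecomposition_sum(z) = [[(0.78+1.1j), -0.54+0.44j, 0.76-0.68j], [(0.33-1.74j), (0.91+0.1j), -1.34-0.10j], [-1.16-0.00j, (-0.04-0.59j), (0.1+0.87j)]] + [[(0.78-1.1j), (-0.54-0.44j), (0.76+0.68j)], [(0.33+1.74j), 0.91-0.10j, (-1.34+0.1j)], [(-1.16+0j), -0.04+0.59j, 0.10-0.87j]] + [[(0.01+0j), -0j, (0.01-0j)], [0.32+0.00j, (0.2-0j), (0.28-0j)], [(0.22+0j), 0.14-0.00j, (0.19-0j)]]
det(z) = 3.00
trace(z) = 3.98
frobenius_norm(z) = 4.61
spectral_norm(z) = 3.67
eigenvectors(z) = [[0.37-0.39j, 0.37+0.39j, 0.02+0.00j], [-0.71+0.00j, -0.71-0.00j, 0.83+0.00j], [(0.09+0.45j), (0.09-0.45j), (0.56+0j)]]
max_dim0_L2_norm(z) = 2.87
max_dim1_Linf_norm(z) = 2.4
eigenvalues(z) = [(1.79+2.07j), (1.79-2.07j), (0.4+0j)]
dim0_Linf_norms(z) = [2.09, 2.02, 2.4]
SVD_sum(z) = [[-0.21, -1.01, 1.29], [0.41, 1.99, -2.52], [-0.07, -0.33, 0.42]] + [[1.77,-0.20,0.13], [0.57,-0.06,0.04], [-2.03,0.23,-0.15]] + [[0.01, 0.14, 0.11], [0.01, 0.10, 0.08], [0.01, 0.15, 0.12]]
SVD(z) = [[0.45, 0.64, 0.62],[-0.88, 0.21, 0.43],[0.15, -0.74, 0.66]] @ diag([3.670444406441319, 2.777655602973163, 0.29439295252335507]) @ [[-0.13,-0.61,0.78], [0.99,-0.11,0.07], [0.04,0.78,0.62]]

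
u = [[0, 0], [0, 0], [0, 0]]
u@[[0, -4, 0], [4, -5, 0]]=[[0, 0, 0], [0, 0, 0], [0, 0, 0]]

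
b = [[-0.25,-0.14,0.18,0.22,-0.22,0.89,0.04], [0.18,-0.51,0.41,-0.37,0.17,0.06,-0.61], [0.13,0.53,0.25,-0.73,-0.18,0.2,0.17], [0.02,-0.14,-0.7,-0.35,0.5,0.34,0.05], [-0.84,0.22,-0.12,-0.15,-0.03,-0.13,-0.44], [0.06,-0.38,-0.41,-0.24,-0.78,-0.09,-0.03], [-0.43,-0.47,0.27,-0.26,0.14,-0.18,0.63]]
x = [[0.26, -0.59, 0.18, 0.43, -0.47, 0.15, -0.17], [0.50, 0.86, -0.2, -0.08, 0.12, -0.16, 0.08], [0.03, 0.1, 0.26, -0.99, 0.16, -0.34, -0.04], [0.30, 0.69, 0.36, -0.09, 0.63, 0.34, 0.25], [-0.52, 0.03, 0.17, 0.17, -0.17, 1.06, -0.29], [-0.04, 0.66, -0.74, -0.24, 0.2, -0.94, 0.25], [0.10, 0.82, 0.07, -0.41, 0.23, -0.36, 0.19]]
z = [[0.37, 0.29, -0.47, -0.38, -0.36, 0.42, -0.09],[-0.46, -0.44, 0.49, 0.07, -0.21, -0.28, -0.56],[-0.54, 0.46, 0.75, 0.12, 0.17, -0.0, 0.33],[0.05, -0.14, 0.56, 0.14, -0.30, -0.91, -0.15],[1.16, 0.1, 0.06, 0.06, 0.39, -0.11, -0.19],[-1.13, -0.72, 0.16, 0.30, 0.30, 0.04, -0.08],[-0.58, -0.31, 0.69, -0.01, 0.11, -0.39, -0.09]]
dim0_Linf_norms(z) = [1.16, 0.72, 0.75, 0.38, 0.39, 0.91, 0.56]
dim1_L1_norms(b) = [1.94, 2.31, 2.19, 2.1, 1.93, 1.99, 2.38]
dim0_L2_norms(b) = [1.0, 1.0, 1.0, 0.99, 0.99, 1.0, 1.0]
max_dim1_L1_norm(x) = 3.07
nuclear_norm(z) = 6.27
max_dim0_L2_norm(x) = 1.64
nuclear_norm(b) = 7.00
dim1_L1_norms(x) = [2.25, 2.0, 1.92, 2.66, 2.41, 3.07, 2.18]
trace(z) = 1.16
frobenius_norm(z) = 3.03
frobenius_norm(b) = 2.64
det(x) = -0.00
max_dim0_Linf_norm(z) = 1.16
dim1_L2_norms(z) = [0.95, 1.04, 1.1, 1.14, 1.25, 1.42, 1.04]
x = z @ b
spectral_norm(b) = 1.01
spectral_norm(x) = 2.25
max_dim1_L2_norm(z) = 1.42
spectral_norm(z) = 2.25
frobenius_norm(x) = 3.02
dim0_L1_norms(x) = [1.75, 3.75, 1.98, 2.41, 1.98, 3.35, 1.27]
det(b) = 1.00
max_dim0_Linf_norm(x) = 1.06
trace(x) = 0.37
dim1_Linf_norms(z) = [0.47, 0.56, 0.75, 0.91, 1.16, 1.13, 0.69]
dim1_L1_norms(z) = [2.38, 2.51, 2.37, 2.25, 2.07, 2.73, 2.18]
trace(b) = -0.35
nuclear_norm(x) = 6.27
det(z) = -0.00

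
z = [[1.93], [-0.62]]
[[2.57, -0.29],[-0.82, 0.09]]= z@[[1.33,-0.15]]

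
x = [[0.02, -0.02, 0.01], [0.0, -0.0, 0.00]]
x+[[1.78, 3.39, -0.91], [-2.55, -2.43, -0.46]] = [[1.8, 3.37, -0.90], [-2.55, -2.43, -0.46]]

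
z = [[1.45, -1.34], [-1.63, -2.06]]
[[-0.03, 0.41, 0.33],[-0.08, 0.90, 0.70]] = z@[[0.01,-0.07,-0.05], [0.03,-0.38,-0.30]]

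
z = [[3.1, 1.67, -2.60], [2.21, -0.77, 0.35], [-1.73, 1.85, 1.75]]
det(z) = -20.82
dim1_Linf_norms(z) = [3.1, 2.21, 1.85]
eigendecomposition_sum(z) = [[-0.50, 0.94, -0.39], [0.79, -1.49, 0.62], [-0.56, 1.05, -0.44]] + [[3.54, 0.01, -3.17], [1.36, 0.0, -1.22], [-1.24, -0.0, 1.11]] + [[0.06,  0.72,  0.96], [0.06,  0.71,  0.95], [0.07,  0.80,  1.07]]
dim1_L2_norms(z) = [4.38, 2.37, 3.08]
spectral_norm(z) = 4.98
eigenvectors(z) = [[0.46,-0.89,0.56], [-0.72,-0.34,0.55], [0.51,0.31,0.62]]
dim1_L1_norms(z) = [7.37, 3.33, 5.33]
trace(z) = 4.08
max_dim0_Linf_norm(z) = 3.1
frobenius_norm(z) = 5.85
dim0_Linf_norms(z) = [3.1, 1.85, 2.6]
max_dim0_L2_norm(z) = 4.18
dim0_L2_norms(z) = [4.18, 2.61, 3.15]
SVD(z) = [[-0.83, -0.56, 0.01], [-0.31, 0.45, -0.84], [0.46, -0.70, -0.55]] @ diag([4.975440063039714, 2.639713337444563, 1.5853105926652509]) @ [[-0.82,-0.06,0.57], [0.17,-0.97,0.15], [-0.55,-0.22,-0.8]]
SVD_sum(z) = [[3.36, 0.23, -2.36], [1.27, 0.09, -0.90], [-1.89, -0.13, 1.33]] + [[-0.26, 1.44, -0.22], [0.21, -1.15, 0.18], [-0.32, 1.79, -0.28]] + [[-0.01,-0.00,-0.01], [0.73,0.3,1.07], [0.48,0.19,0.70]]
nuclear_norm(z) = 9.20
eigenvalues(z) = [-2.42, 4.65, 1.85]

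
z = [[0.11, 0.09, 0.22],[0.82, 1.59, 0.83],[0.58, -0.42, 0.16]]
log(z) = [[(-1.25+2.18j), 0.13-0.28j, (0.33-0.72j)], [0.76+0.45j, 0.56-0.06j, (0.85-0.15j)], [(1.04-3.11j), (-0.48+0.4j), -1.03+1.02j]]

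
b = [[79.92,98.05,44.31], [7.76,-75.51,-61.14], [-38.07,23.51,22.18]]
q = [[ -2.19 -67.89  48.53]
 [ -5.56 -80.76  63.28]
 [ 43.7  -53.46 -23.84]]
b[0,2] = 44.31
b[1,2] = -61.14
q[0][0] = -2.19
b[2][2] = 22.18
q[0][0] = -2.19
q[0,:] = [-2.19, -67.89, 48.53]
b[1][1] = -75.51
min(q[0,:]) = -67.89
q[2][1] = -53.46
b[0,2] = 44.31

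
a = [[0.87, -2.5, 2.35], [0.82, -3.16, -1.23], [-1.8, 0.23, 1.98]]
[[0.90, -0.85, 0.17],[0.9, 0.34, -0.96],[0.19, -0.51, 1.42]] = a @ [[-0.08, -0.08, -0.44], [-0.33, -0.00, 0.07], [0.06, -0.33, 0.31]]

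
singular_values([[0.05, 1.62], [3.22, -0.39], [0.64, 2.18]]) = [3.29, 2.74]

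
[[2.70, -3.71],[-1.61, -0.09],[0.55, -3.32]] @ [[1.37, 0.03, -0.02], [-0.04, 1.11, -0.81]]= [[3.85, -4.04, 2.95],[-2.2, -0.15, 0.11],[0.89, -3.67, 2.68]]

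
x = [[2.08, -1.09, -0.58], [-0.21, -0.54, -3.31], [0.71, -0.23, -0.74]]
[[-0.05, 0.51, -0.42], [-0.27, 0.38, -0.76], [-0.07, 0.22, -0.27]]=x @ [[-0.02, 0.16, -0.14], [-0.04, -0.1, -0.01], [0.09, -0.11, 0.24]]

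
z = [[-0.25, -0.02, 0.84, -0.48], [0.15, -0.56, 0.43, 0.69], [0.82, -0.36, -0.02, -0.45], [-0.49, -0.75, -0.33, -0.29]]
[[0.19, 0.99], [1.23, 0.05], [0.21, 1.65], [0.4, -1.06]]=z @ [[0.11, 1.64], [-1.06, 0.17], [0.55, 1.17], [0.55, -0.87]]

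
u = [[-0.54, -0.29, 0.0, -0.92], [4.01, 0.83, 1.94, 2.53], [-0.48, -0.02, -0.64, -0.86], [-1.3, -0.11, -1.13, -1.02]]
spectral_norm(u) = 5.72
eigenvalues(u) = [(-1.99+0j), (0.3+0.41j), (0.3-0.41j), (0.01+0j)]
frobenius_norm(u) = 5.79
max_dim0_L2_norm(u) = 4.28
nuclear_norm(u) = 7.05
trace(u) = -1.37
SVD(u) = [[-0.16, -0.87, 0.31, 0.35], [0.91, -0.20, -0.31, 0.20], [-0.19, -0.44, -0.63, -0.61], [-0.34, 0.11, -0.64, 0.68]] @ diag([5.716217346117832, 0.6653931271300985, 0.6611384676147527, 0.002676742359007982]) @ [[0.74, 0.15, 0.40, 0.52], [-0.41, 0.12, -0.35, 0.83], [-0.45, -0.41, 0.78, 0.17], [0.27, -0.89, -0.34, 0.12]]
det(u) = -0.01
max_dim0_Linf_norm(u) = 4.01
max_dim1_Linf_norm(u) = 4.01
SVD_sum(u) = [[-0.69, -0.14, -0.36, -0.47], [3.86, 0.76, 2.05, 2.68], [-0.79, -0.16, -0.42, -0.55], [-1.46, -0.29, -0.78, -1.01]] + [[0.24, -0.07, 0.2, -0.48],[0.06, -0.02, 0.05, -0.11],[0.12, -0.04, 0.10, -0.24],[-0.03, 0.01, -0.03, 0.06]] + [[-0.09, -0.08, 0.16, 0.03], [0.09, 0.08, -0.16, -0.03], [0.19, 0.17, -0.33, -0.07], [0.19, 0.17, -0.33, -0.07]] + [[0.00,-0.0,-0.0,0.0], [0.00,-0.00,-0.0,0.00], [-0.0,0.0,0.00,-0.00], [0.0,-0.00,-0.0,0.00]]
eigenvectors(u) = [[(0.13+0j), (-0.12+0.19j), -0.12-0.19j, (0.26+0j)], [(-0.82+0j), 0.95+0.00j, (0.95-0j), (-0.9+0j)], [0.33+0.00j, (0.12-0.04j), 0.12+0.04j, -0.33+0.00j], [0.46+0.00j, -0.11-0.13j, -0.11+0.13j, 0.12+0.00j]]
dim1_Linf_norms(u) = [0.92, 4.01, 0.86, 1.3]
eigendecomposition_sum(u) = [[-0.29+0.00j,-0.05-0.00j,(-0.25+0j),(-0.38-0j)], [1.87-0.00j,(0.3+0j),(1.6-0j),2.42+0.00j], [(-0.75+0j),(-0.12-0j),(-0.64+0j),-0.96-0.00j], [(-1.05+0j),-0.17-0.00j,(-0.9+0j),-1.36-0.00j]] + [[-0.13+0.22j, -0.12+0.00j, 0.13+0.12j, -0.28-0.14j],[1.08-0.02j, 0.27+0.44j, (0.15-0.73j), (0.08+1.32j)],[(0.14-0.04j), (0.05+0.05j), -0.01-0.10j, 0.06+0.17j],[(-0.13-0.14j), (0.03-0.09j), -0.11+0.06j, (0.17-0.16j)]] + [[(-0.13-0.22j),(-0.12-0j),(0.13-0.12j),(-0.28+0.14j)], [(1.08+0.02j),(0.27-0.44j),(0.15+0.73j),(0.08-1.32j)], [(0.14+0.04j),0.05-0.05j,-0.01+0.10j,0.06-0.17j], [-0.13+0.14j,(0.03+0.09j),(-0.11-0.06j),(0.17+0.16j)]] + [[0.01-0.00j, -0j, (-0.01-0j), (0.01+0j)], [-0.02+0.00j, (-0.01+0j), (0.04+0j), -0.04-0.00j], [-0.01+0.00j, -0.00+0.00j, 0.01+0.00j, (-0.02-0j)], [-0j, 0.00-0.00j, (-0.01-0j), (0.01+0j)]]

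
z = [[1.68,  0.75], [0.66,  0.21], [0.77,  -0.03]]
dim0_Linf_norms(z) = [1.68, 0.75]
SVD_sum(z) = [[1.72,0.63],[0.65,0.24],[0.67,0.25]] + [[-0.04, 0.12], [0.01, -0.03], [0.10, -0.28]]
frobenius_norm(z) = 2.11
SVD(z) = [[-0.88, 0.39], [-0.33, -0.09], [-0.34, -0.92]] @ diag([2.0870262521987635, 0.3205018293757205]) @ [[-0.94, -0.34], [-0.34, 0.94]]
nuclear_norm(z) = 2.41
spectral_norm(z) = 2.09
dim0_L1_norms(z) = [3.11, 0.99]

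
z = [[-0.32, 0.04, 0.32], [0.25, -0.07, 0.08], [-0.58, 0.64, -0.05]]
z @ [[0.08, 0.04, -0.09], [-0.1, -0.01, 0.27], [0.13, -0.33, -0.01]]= [[0.01, -0.12, 0.04], [0.04, -0.02, -0.04], [-0.12, -0.01, 0.23]]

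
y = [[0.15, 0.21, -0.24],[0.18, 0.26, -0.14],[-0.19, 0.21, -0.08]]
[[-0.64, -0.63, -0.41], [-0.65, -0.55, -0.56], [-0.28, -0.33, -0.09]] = y @ [[-0.63, -0.21, -1.11], [-1.58, -1.23, -1.58], [0.88, 1.4, -0.36]]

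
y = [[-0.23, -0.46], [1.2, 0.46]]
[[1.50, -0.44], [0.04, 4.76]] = y @ [[1.58, 4.45], [-4.04, -1.27]]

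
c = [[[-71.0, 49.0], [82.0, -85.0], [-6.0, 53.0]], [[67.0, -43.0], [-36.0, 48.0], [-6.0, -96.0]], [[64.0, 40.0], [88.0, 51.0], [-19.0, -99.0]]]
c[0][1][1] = -85.0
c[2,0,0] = 64.0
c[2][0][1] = 40.0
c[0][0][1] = 49.0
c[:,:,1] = [[49.0, -85.0, 53.0], [-43.0, 48.0, -96.0], [40.0, 51.0, -99.0]]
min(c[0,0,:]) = -71.0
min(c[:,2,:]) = -99.0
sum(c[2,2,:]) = -118.0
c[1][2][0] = -6.0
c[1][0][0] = 67.0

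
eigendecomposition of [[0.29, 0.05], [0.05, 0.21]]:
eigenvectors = [[0.9, -0.43],[0.43, 0.9]]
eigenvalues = [0.31, 0.19]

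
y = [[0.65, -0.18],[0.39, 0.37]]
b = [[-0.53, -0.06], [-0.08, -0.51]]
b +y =[[0.12,-0.24], [0.31,-0.14]]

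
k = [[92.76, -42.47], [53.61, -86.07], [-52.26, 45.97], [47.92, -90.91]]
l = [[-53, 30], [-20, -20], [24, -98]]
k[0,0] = 92.76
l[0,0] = -53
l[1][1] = -20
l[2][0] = 24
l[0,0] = -53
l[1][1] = -20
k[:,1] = [-42.47, -86.07, 45.97, -90.91]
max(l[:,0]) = 24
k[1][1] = -86.07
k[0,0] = 92.76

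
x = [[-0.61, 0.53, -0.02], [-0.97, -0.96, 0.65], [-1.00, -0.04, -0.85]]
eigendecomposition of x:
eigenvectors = [[-0.02+0.45j,-0.02-0.45j,0.38+0.00j], [-0.72+0.00j,-0.72-0.00j,(-0.46+0j)], [(-0.47-0.23j),-0.47+0.23j,0.80+0.00j]]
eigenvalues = [(-0.56+0.82j), (-0.56-0.82j), (-1.3+0j)]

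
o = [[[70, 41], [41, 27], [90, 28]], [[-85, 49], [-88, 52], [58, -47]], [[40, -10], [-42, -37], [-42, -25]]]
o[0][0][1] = 41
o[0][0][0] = 70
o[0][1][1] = 27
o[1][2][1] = -47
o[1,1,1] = 52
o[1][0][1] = 49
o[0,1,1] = 27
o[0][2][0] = 90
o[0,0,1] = 41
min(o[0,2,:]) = 28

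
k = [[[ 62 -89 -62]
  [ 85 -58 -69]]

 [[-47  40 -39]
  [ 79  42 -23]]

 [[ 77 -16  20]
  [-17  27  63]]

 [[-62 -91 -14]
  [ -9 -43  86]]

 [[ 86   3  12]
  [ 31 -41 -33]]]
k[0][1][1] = -58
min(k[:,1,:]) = -69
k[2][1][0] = -17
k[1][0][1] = 40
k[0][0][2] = -62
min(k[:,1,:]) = -69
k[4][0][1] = 3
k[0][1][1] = -58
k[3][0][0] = -62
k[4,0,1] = 3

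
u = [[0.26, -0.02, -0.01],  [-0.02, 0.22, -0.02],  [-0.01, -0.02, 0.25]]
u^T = [[0.26,-0.02,-0.01], [-0.02,0.22,-0.02], [-0.01,-0.02,0.25]]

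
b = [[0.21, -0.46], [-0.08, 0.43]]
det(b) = 0.053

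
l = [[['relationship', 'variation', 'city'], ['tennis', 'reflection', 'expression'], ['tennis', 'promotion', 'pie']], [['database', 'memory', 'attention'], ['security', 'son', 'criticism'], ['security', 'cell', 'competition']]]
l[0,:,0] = ['relationship', 'tennis', 'tennis']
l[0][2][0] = 'tennis'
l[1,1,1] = 'son'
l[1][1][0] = 'security'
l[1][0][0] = 'database'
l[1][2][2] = 'competition'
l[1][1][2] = 'criticism'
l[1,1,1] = 'son'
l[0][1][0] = 'tennis'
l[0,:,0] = ['relationship', 'tennis', 'tennis']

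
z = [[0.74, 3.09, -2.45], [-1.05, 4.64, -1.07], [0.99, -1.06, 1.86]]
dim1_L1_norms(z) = [6.28, 6.76, 3.91]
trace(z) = 7.24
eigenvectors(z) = [[0.75+0.00j, -0.84+0.00j, -0.84-0.00j], [(0.67+0j), (-0.34+0.02j), (-0.34-0.02j)], [(0.02+0j), (-0.03+0.41j), (-0.03-0.41j)]]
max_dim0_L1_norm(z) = 8.79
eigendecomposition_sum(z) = [[-2.88+0.00j, 7.08-0.00j, -0.33+0.00j], [-2.58+0.00j, 6.32-0.00j, (-0.29+0j)], [(-0.08+0j), (0.2-0j), (-0.01+0j)]] + [[1.81+0.94j, -2.00-1.12j, (-1.06+1.99j)], [(0.76+0.34j), -0.84-0.41j, (-0.39+0.84j)], [(0.54-0.85j), -0.63+0.93j, (0.93+0.6j)]] + [[(1.81-0.94j), -2.00+1.12j, (-1.06-1.99j)], [0.76-0.34j, -0.84+0.41j, -0.39-0.84j], [(0.54+0.85j), -0.63-0.93j, 0.93-0.60j]]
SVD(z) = [[-0.60,-0.63,-0.49], [-0.75,0.66,0.05], [0.3,0.4,-0.87]] @ diag([6.314179631579703, 1.8942619389309328, 1.4076246967361812]) @ [[0.10,-0.89,0.45], [-0.41,0.37,0.83], [-0.91,-0.26,-0.32]]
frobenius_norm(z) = 6.74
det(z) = 16.84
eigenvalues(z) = [(3.43+0j), (1.9+1.13j), (1.9-1.13j)]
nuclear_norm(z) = 9.62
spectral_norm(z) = 6.31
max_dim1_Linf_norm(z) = 4.64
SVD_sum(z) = [[-0.38,3.35,-1.68], [-0.47,4.19,-2.10], [0.19,-1.66,0.83]] + [[0.49,  -0.45,  -1.0], [-0.51,  0.47,  1.05], [-0.31,  0.28,  0.63]] + [[0.63, 0.18, 0.23],[-0.07, -0.02, -0.02],[1.11, 0.32, 0.4]]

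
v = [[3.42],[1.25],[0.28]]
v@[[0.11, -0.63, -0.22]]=[[0.38, -2.15, -0.75], [0.14, -0.79, -0.28], [0.03, -0.18, -0.06]]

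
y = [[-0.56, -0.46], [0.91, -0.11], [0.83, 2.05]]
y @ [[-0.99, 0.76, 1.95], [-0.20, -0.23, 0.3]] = [[0.65, -0.32, -1.23], [-0.88, 0.72, 1.74], [-1.23, 0.16, 2.23]]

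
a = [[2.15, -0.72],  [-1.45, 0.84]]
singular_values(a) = [2.81, 0.27]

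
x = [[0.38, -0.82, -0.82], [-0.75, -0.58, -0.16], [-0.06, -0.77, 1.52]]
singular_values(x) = [1.78, 1.23, 0.81]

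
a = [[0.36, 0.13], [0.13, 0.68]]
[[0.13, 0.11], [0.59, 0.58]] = a@[[0.05,-0.01], [0.86,0.86]]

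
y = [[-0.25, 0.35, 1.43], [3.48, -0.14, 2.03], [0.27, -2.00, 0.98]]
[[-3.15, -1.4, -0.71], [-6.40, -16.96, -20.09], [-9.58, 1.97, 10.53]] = y@[[0.05, -4.26, -5.99], [3.32, -2.15, -6.10], [-3.01, -1.2, -0.05]]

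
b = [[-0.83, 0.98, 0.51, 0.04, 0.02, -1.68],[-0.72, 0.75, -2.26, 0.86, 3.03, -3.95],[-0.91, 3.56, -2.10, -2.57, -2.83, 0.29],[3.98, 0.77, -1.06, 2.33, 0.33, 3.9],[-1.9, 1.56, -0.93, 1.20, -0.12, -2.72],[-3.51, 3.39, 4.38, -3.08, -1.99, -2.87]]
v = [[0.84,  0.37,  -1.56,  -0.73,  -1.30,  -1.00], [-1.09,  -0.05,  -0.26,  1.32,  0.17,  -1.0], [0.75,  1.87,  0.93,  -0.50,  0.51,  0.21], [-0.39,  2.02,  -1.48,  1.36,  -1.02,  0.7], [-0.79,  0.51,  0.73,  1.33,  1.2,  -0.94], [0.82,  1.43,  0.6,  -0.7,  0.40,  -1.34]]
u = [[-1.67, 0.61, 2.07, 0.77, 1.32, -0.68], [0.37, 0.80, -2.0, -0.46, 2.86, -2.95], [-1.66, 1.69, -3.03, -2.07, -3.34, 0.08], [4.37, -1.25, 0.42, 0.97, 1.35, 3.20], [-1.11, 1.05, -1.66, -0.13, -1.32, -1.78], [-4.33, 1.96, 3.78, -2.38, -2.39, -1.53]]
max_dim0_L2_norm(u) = 6.69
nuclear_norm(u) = 24.40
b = v + u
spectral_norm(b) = 10.13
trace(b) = -2.84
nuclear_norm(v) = 12.21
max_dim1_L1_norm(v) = 6.97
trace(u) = -5.78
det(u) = -476.80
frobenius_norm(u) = 12.52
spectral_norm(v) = 3.39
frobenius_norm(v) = 6.07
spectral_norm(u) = 9.32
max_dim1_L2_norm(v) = 3.13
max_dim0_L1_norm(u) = 13.51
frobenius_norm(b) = 13.70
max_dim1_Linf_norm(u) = 4.37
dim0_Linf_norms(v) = [1.09, 2.02, 1.56, 1.36, 1.3, 1.34]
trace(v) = 2.94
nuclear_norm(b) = 27.07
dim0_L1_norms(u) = [13.51, 7.36, 12.96, 6.78, 12.58, 10.22]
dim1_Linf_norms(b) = [1.68, 3.95, 3.56, 3.98, 2.72, 4.38]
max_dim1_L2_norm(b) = 8.04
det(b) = 424.22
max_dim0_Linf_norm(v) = 2.02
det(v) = -0.02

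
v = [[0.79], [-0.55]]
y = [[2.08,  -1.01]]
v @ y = [[1.64, -0.8], [-1.14, 0.56]]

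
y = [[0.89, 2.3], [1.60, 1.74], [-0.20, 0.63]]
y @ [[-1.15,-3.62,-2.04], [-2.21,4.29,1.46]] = [[-6.11, 6.65, 1.54],[-5.69, 1.67, -0.72],[-1.16, 3.43, 1.33]]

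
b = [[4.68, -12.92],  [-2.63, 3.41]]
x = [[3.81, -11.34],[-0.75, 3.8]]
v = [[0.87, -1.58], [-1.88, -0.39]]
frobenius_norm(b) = 14.40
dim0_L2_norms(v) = [2.07, 1.63]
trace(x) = 7.61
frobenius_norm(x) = 12.57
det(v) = -3.31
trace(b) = 8.09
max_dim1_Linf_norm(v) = 1.88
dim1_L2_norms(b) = [13.74, 4.31]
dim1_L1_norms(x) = [15.15, 4.55]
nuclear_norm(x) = 13.04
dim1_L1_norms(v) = [2.45, 2.27]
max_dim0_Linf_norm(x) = 11.34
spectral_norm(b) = 14.35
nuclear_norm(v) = 3.68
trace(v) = 0.48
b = x + v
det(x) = 5.97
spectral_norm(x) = 12.57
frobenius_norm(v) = 2.63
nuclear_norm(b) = 15.60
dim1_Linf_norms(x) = [11.34, 3.8]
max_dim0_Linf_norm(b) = 12.92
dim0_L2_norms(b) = [5.37, 13.36]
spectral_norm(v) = 2.12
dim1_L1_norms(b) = [17.6, 6.04]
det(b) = -18.02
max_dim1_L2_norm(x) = 11.96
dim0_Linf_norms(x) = [3.81, 11.34]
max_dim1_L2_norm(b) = 13.74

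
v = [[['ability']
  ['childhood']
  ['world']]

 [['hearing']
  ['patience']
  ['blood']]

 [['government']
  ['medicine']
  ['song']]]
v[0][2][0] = 'world'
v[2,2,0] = 'song'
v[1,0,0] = 'hearing'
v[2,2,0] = 'song'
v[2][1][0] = 'medicine'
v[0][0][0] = 'ability'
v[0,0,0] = 'ability'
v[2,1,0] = 'medicine'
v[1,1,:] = ['patience']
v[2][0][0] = 'government'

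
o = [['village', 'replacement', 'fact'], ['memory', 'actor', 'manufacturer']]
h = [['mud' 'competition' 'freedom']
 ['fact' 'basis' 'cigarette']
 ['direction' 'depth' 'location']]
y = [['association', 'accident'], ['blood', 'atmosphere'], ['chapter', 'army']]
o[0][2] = 'fact'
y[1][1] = 'atmosphere'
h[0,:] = ['mud', 'competition', 'freedom']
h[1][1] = 'basis'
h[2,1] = 'depth'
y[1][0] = 'blood'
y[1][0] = 'blood'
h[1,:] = ['fact', 'basis', 'cigarette']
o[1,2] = 'manufacturer'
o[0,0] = 'village'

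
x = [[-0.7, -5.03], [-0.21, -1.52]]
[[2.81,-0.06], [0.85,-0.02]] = x @ [[-0.92, 0.02], [-0.43, 0.01]]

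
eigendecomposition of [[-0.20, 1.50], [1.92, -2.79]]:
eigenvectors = [[0.87, -0.4], [0.49, 0.92]]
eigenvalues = [0.64, -3.63]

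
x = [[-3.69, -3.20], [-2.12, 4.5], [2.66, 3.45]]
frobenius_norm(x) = 8.22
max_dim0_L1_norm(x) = 11.15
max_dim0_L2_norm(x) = 6.51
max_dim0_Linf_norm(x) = 4.5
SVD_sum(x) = [[-2.02, -4.04],  [1.38, 2.75],  [1.91, 3.82]] + [[-1.67, 0.84], [-3.5, 1.75], [0.75, -0.37]]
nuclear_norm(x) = 11.35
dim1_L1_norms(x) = [6.89, 6.62, 6.11]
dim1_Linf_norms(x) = [3.69, 4.5, 3.45]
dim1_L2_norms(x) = [4.88, 4.97, 4.36]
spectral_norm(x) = 6.94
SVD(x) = [[0.65, 0.42],[-0.44, 0.89],[-0.62, -0.19]] @ diag([6.935937460423987, 4.412637708342626]) @ [[-0.45, -0.89],[-0.89, 0.45]]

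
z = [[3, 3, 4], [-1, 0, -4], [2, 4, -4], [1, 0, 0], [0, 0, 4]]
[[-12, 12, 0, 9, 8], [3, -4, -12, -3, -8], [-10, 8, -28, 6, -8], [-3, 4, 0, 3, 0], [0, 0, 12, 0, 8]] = z@ [[-3, 4, 0, 3, 0], [-1, 0, -4, 0, 0], [0, 0, 3, 0, 2]]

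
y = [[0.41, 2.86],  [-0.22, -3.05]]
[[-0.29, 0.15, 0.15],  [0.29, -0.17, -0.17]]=y @ [[-0.09,-0.05,-0.05], [-0.09,0.06,0.06]]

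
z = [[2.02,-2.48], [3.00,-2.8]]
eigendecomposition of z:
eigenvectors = [[0.59+0.32j, 0.59-0.32j], [0.74+0.00j, 0.74-0.00j]]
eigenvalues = [(-0.39+1.28j), (-0.39-1.28j)]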